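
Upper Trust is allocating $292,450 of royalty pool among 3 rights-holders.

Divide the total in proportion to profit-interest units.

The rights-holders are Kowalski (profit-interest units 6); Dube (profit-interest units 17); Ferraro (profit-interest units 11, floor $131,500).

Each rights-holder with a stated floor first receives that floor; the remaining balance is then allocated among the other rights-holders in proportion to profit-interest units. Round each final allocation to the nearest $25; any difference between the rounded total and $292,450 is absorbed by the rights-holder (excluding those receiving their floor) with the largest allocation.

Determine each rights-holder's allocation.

Kowalski: $41,975; Dube: $118,975; Ferraro: $131,500

Minimums first: Ferraro $131,500. Balance $160,950.
Balance split over remaining profit-interest units 23: Kowalski 41,986.96 → $41,975; Dube 118,963.04 → $118,975.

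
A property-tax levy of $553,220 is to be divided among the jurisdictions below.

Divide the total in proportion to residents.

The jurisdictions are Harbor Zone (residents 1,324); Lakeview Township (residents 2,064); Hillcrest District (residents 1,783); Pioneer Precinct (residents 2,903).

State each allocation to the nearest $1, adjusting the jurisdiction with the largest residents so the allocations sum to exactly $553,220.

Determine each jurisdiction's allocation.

Combined residents = 1,324 + 2,064 + 1,783 + 2,903 = 8,074.
Proportional shares: Harbor Zone 90,718.76; Lakeview Township 141,422.60; Hillcrest District 122,168.85; Pioneer Precinct 198,909.79.
After rounding ($1): Harbor Zone $90,719; Lakeview Township $141,423; Hillcrest District $122,169; Pioneer Precinct $198,910. Sum = $553,221.
Difference $553,220 − $553,221 = −$1 applied to largest residents (Pioneer Precinct): Pioneer Precinct becomes $198,909.

Harbor Zone: $90,719 | Lakeview Township: $141,423 | Hillcrest District: $122,169 | Pioneer Precinct: $198,909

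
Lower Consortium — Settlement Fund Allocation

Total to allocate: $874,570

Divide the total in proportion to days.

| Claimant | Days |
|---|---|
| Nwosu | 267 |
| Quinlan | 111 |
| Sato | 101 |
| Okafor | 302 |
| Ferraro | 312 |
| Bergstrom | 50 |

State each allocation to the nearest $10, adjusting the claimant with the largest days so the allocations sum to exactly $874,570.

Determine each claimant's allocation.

Sum of days: 267 + 111 + 101 + 302 + 312 + 50 = 1,143.
Proportional shares: Nwosu 204,295.88; Quinlan 84,931.99; Sato 77,280.46; Okafor 231,076.24; Ferraro 238,727.77; Bergstrom 38,257.66.
After rounding ($10): Nwosu $204,300; Quinlan $84,930; Sato $77,280; Okafor $231,080; Ferraro $238,730; Bergstrom $38,260. Sum = $874,580.
Difference $874,570 − $874,580 = −$10 applied to largest days (Ferraro): Ferraro becomes $238,720.

Nwosu: $204,300 · Quinlan: $84,930 · Sato: $77,280 · Okafor: $231,080 · Ferraro: $238,720 · Bergstrom: $38,260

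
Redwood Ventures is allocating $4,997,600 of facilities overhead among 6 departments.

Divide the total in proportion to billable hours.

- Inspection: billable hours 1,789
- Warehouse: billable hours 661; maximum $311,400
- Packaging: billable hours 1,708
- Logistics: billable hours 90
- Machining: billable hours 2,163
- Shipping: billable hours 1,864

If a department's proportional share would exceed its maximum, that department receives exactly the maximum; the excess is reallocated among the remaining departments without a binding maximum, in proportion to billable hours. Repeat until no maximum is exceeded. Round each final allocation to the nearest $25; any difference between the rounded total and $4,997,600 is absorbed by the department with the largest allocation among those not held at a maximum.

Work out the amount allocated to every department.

Inspection: $1,101,075; Warehouse: $311,400; Packaging: $1,051,225; Logistics: $55,400; Machining: $1,331,250; Shipping: $1,147,250

Combined billable hours = 8,275.
Pro-rata shares before constraints: Inspection 1,080,447.90; Warehouse 399,204.06; Packaging 1,031,528.80; Logistics 54,354.56; Machining 1,306,321.31; Shipping 1,125,743.37.
Cap binds for Warehouse ($311,400); balance $4,686,200 reallocated over remaining billable hours 7,614.
Redistributed shares: Inspection 1,101,078.51 → $1,101,075; Packaging 1,051,225.32 → $1,051,225; Logistics 55,392.43 → $55,400; Machining 1,331,264.85 → $1,331,275; Shipping 1,147,238.88 → $1,147,250.
Rounding difference −$25 applied to Machining → $1,331,250.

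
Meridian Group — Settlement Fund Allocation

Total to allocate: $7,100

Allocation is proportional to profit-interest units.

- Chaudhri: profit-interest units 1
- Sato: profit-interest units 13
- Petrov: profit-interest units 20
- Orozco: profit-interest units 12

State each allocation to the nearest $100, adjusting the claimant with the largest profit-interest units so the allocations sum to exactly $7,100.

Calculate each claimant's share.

Chaudhri: $200 · Sato: $2,000 · Petrov: $3,000 · Orozco: $1,900

Sum of profit-interest units: 46.
Proportional shares: Chaudhri 1/46 × $7,100 = 154.35; Sato 13/46 × $7,100 = 2,006.52; Petrov 20/46 × $7,100 = 3,086.96; Orozco 12/46 × $7,100 = 1,852.17.
After rounding ($100): Chaudhri $200; Sato $2,000; Petrov $3,100; Orozco $1,900. Sum = $7,200.
Difference $7,100 − $7,200 = −$100 applied to largest profit-interest units (Petrov): Petrov becomes $3,000.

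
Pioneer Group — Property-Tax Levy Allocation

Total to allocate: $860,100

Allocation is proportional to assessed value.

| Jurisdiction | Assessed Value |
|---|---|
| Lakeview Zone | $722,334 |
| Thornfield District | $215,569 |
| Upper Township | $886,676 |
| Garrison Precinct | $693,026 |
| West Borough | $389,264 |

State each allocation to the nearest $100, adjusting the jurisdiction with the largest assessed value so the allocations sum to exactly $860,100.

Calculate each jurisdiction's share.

Lakeview Zone: $213,700 | Thornfield District: $63,800 | Upper Township: $262,300 | Garrison Precinct: $205,100 | West Borough: $115,200

Assessed value total: 2,906,869.
Unrounded shares: Lakeview Zone 722,334/2,906,869 × $860,100 = 213,728.06; Thornfield District 215,569/2,906,869 × $860,100 = 63,783.71; Upper Township 886,676/2,906,869 × $860,100 = 262,354.45; Garrison Precinct 693,026/2,906,869 × $860,100 = 205,056.25; West Borough 389,264/2,906,869 × $860,100 = 115,177.52.
After rounding ($100): Lakeview Zone $213,700; Thornfield District $63,800; Upper Township $262,400; Garrison Precinct $205,100; West Borough $115,200. Sum = $860,200.
Difference $860,100 − $860,200 = −$100 applied to largest assessed value (Upper Township): Upper Township becomes $262,300.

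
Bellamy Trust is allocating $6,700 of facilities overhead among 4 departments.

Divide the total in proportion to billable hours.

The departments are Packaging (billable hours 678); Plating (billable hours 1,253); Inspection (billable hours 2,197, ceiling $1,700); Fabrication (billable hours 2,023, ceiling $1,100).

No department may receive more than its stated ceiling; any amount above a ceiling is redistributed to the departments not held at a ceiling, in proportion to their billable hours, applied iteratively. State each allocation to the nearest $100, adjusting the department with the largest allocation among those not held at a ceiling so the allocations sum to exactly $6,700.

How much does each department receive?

Packaging: $1,400 | Plating: $2,500 | Inspection: $1,700 | Fabrication: $1,100

Billable hours total: 6,151.
Proportional shares (ignoring caps): Packaging 738.51; Plating 1,364.83; Inspection 2,393.09; Fabrication 2,203.56.
Cap binds for Inspection ($1,700), Fabrication ($1,100); balance $3,900 reallocated over remaining billable hours 1,931.
Shares after redistribution: Packaging 1,369.34 → $1,400; Plating 2,530.66 → $2,500.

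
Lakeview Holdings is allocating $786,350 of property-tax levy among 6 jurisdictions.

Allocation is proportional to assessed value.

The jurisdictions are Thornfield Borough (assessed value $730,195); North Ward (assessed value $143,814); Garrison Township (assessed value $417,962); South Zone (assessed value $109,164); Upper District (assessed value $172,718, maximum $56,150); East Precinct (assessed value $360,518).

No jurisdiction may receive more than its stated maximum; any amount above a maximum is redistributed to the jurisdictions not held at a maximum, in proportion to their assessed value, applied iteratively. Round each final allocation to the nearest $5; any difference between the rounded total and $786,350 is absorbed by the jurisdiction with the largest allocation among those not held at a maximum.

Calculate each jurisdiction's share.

Total assessed value = 1,934,371.
Pro-rata shares before constraints: Thornfield Borough 296,834.91; North Ward 58,462.49; Garrison Township 169,907.64; South Zone 44,376.76; Upper District 70,212.38; East Precinct 146,555.82.
Capped: Upper District ($56,150); residual $730,200 reallocated over remaining assessed value 1,761,653.
Remaining shares: Thornfield Borough 302,663.69 → $302,665; North Ward 59,610.48 → $59,610; Garrison Township 173,244.02 → $173,245; South Zone 45,248.16 → $45,250; East Precinct 149,433.65 → $149,435.
Rounding difference −$5 applied to Thornfield Borough → $302,660.

Thornfield Borough: $302,660; North Ward: $59,610; Garrison Township: $173,245; South Zone: $45,250; Upper District: $56,150; East Precinct: $149,435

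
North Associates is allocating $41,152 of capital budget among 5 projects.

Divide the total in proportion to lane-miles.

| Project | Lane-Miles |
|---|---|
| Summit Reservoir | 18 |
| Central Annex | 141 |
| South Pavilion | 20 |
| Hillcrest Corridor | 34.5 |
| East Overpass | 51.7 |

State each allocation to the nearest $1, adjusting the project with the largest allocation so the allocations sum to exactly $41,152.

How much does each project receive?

Summit Reservoir: $2,793; Central Annex: $21,881; South Pavilion: $3,103; Hillcrest Corridor: $5,353; East Overpass: $8,022

Combined lane-miles = 265.2.
Raw shares: Summit Reservoir 18/265.2 × $41,152 = 2,793.12; Central Annex 141/265.2 × $41,152 = 21,879.46; South Pavilion 20/265.2 × $41,152 = 3,103.47; Hillcrest Corridor 34.5/265.2 × $41,152 = 5,353.48; East Overpass 51.7/265.2 × $41,152 = 8,022.47.
At nearest $1: Summit Reservoir $2,793; Central Annex $21,879; South Pavilion $3,103; Hillcrest Corridor $5,353; East Overpass $8,022. Sum = $41,150.
Difference $41,152 − $41,150 = +$2 applied to largest allocation (Central Annex): Central Annex becomes $21,881.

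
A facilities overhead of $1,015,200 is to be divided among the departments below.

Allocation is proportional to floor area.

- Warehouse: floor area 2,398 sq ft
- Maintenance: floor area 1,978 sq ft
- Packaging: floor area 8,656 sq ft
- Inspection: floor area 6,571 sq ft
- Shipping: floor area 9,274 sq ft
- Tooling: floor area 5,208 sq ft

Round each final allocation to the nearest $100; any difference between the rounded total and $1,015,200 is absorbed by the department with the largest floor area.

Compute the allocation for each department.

Total floor area = 2,398 + 1,978 + 8,656 + 6,571 + 9,274 + 5,208 = 34,085.
Pro-rata amounts: Warehouse 71,422.90; Maintenance 58,913.47; Packaging 257,813.44; Inspection 195,713.05; Shipping 276,220.18; Tooling 155,116.96.
After rounding ($100): Warehouse $71,400; Maintenance $58,900; Packaging $257,800; Inspection $195,700; Shipping $276,200; Tooling $155,100. Sum = $1,015,100.
Difference $1,015,200 − $1,015,100 = +$100 applied to largest floor area (Shipping): Shipping becomes $276,300.

Warehouse: $71,400; Maintenance: $58,900; Packaging: $257,800; Inspection: $195,700; Shipping: $276,300; Tooling: $155,100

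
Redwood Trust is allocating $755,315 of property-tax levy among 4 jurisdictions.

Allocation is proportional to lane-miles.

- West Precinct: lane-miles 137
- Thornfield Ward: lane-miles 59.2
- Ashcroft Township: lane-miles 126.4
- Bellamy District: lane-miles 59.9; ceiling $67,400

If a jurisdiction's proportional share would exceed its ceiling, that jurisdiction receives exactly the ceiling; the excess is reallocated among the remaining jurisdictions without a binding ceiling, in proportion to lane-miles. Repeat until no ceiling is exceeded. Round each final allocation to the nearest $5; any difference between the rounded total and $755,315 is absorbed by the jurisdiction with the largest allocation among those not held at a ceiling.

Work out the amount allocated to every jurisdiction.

Total lane-miles = 382.5.
Unconstrained shares: West Precinct 270,531.12; Thornfield Ward 116,901.04; Ashcroft Township 249,599.52; Bellamy District 118,283.32.
Held at cap: Bellamy District ($67,400); residual $687,915 reallocated over remaining lane-miles 322.6.
Redistributed shares: West Precinct 292,139.97 → $292,140; Thornfield Ward 126,238.59 → $126,240; Ashcroft Township 269,536.44 → $269,535.

West Precinct: $292,140 · Thornfield Ward: $126,240 · Ashcroft Township: $269,535 · Bellamy District: $67,400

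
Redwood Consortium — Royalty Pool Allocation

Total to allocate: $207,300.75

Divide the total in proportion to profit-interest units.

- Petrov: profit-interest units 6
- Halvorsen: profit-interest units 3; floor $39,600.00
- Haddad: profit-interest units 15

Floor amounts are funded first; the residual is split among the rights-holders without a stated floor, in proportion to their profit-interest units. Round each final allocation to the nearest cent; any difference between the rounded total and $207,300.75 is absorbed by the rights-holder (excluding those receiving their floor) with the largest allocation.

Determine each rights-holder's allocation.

Minimums first: Halvorsen $39,600.00. Remaining pool $167,700.75.
Remaining pool split over remaining profit-interest units 21: Petrov 47,914.5000 → $47,914.50; Haddad 119,786.2500 → $119,786.25.

Petrov: $47,914.50 | Halvorsen: $39,600.00 | Haddad: $119,786.25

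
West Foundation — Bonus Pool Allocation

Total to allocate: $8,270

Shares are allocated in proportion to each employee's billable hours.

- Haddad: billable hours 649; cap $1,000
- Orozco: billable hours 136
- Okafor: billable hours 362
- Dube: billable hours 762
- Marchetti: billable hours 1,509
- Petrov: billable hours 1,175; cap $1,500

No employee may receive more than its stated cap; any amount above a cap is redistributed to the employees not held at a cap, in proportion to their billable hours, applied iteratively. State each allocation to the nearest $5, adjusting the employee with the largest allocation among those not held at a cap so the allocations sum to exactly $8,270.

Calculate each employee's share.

Sum of billable hours: 4,593.
Pro-rata shares before constraints: Haddad 1,168.57; Orozco 244.88; Okafor 651.80; Dube 1,372.03; Marchetti 2,717.05; Petrov 2,115.67.
Held at cap: Haddad ($1,000), Petrov ($1,500); balance $5,770 reallocated over remaining billable hours 2,769.
Shares after redistribution: Orozco 283.39 → $285; Okafor 754.33 → $755; Dube 1,587.84 → $1,590; Marchetti 3,144.43 → $3,145.
Rounding difference −$5 applied to Marchetti → $3,140.

Haddad: $1,000 · Orozco: $285 · Okafor: $755 · Dube: $1,590 · Marchetti: $3,140 · Petrov: $1,500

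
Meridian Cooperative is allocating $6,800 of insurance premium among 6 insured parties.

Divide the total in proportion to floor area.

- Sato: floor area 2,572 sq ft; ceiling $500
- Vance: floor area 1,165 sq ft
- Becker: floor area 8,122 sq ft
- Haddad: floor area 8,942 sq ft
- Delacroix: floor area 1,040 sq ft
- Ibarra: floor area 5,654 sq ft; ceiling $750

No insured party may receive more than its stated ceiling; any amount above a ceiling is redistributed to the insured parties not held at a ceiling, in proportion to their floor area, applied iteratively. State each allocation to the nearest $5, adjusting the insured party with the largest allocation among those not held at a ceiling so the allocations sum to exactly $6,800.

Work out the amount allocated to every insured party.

Sato: $500; Vance: $335; Becker: $2,340; Haddad: $2,575; Delacroix: $300; Ibarra: $750

Floor area total: 27,495.
Proportional shares (ignoring caps): Sato 636.10; Vance 288.13; Becker 2,008.71; Haddad 2,211.51; Delacroix 257.21; Ibarra 1,398.33.
Capped: Sato ($500), Ibarra ($750); residual $5,550 reallocated over remaining floor area 19,269.
Shares after redistribution: Vance 335.55 → $335; Becker 2,339.36 → $2,340; Haddad 2,575.54 → $2,575; Delacroix 299.55 → $300.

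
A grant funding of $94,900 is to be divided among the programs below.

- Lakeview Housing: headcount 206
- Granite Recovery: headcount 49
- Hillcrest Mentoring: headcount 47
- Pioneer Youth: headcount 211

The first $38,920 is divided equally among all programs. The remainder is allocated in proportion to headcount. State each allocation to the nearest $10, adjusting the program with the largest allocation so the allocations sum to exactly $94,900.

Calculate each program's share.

First tranche $38,920 split equally: $9,730 each.
Remainder $55,980 by headcount (total 513): Lakeview Housing 22,479.30 → $22,480; Granite Recovery 5,347.02 → $5,350; Hillcrest Mentoring 5,128.77 → $5,130; Pioneer Youth 23,024.91 → $23,020.
Totals: Lakeview Housing $9,730 + $22,480 = $32,210; Granite Recovery $9,730 + $5,350 = $15,080; Hillcrest Mentoring $9,730 + $5,130 = $14,860; Pioneer Youth $9,730 + $23,020 = $32,750.

Lakeview Housing: $32,210 | Granite Recovery: $15,080 | Hillcrest Mentoring: $14,860 | Pioneer Youth: $32,750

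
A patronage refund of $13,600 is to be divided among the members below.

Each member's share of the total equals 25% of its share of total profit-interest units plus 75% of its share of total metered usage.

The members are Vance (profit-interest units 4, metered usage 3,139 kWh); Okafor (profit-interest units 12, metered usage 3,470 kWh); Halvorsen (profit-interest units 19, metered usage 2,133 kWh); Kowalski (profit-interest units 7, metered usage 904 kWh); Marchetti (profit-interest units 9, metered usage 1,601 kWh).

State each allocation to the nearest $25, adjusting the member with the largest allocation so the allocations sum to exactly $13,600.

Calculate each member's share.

Vance: $3,125 | Okafor: $3,950 | Halvorsen: $3,200 | Kowalski: $1,275 | Marchetti: $2,050

Profit-interest units total 51; metered usage total 11,247.
Blended shares (25% profit-interest units + 75% metered usage): Vance 0.2289; Okafor 0.2902; Halvorsen 0.2354; Kowalski 0.0946; Marchetti 0.1509.
Proportional shares: Vance 3,113.45; Okafor 3,946.97; Halvorsen 3,201.10; Kowalski 1,286.51; Marchetti 2,051.96.
Rounded to nearest $25: Vance $3,125; Okafor $3,950; Halvorsen $3,200; Kowalski $1,275; Marchetti $2,050. Sum = $13,600.
No rounding difference to absorb.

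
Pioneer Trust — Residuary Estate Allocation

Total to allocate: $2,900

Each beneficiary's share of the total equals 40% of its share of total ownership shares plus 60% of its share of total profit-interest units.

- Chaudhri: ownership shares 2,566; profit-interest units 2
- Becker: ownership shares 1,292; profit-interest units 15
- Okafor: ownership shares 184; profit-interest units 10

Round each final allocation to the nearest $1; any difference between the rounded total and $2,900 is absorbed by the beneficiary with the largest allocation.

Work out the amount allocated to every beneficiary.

Chaudhri: $865; Becker: $1,338; Okafor: $697

Ownership shares total 4,042; profit-interest units total 27.
Combined weights (40% ownership shares + 60% profit-interest units): Chaudhri 0.2984; Becker 0.4612; Okafor 0.2404.
Pro-rata amounts: Chaudhri 865.30; Becker 1,337.45; Okafor 697.25.
After rounding ($1): Chaudhri $865; Becker $1,337; Okafor $697. Sum = $2,899.
Difference $2,900 − $2,899 = +$1 applied to largest allocation (Becker): Becker becomes $1,338.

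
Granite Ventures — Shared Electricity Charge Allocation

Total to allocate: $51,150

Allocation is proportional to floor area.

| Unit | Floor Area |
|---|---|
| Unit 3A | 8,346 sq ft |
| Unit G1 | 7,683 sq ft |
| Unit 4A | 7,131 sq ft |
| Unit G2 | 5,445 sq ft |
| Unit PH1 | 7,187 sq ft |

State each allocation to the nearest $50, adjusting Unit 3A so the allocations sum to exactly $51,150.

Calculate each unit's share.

Total floor area = 35,792.
Unrounded shares: Unit 3A 8,346/35,792 × $51,150 = 11,927.19; Unit G1 7,683/35,792 × $51,150 = 10,979.70; Unit 4A 7,131/35,792 × $51,150 = 10,190.84; Unit G2 5,445/35,792 × $51,150 = 7,781.40; Unit PH1 7,187/35,792 × $51,150 = 10,270.87.
At nearest $50: Unit 3A $11,950; Unit G1 $11,000; Unit 4A $10,200; Unit G2 $7,800; Unit PH1 $10,250. Sum = $51,200.
Difference $51,150 − $51,200 = −$50 applied to Unit 3A: Unit 3A becomes $11,900.

Unit 3A: $11,900 | Unit G1: $11,000 | Unit 4A: $10,200 | Unit G2: $7,800 | Unit PH1: $10,250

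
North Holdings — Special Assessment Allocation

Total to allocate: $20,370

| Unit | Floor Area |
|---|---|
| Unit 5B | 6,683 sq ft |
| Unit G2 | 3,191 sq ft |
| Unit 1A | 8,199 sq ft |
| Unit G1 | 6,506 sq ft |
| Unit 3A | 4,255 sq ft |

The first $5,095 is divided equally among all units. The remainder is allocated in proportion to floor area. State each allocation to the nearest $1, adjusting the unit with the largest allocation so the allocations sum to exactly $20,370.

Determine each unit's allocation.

Unit 5B: $4,559 · Unit G2: $2,709 · Unit 1A: $5,363 · Unit G1: $4,466 · Unit 3A: $3,273

First tranche $5,095 split equally: $1,019 each.
Remainder $15,275 by floor area (total 28,834): Unit 5B 3,540.36 → $3,540; Unit G2 1,690.45 → $1,690; Unit 1A 4,343.47 → $4,343; Unit G1 3,446.60 → $3,447; Unit 3A 2,254.11 → $2,254.
Rounding difference +$1 on remainder applied to Unit 1A.
Totals: Unit 5B $1,019 + $3,540 = $4,559; Unit G2 $1,019 + $1,690 = $2,709; Unit 1A $1,019 + $4,344 = $5,363; Unit G1 $1,019 + $3,447 = $4,466; Unit 3A $1,019 + $2,254 = $3,273.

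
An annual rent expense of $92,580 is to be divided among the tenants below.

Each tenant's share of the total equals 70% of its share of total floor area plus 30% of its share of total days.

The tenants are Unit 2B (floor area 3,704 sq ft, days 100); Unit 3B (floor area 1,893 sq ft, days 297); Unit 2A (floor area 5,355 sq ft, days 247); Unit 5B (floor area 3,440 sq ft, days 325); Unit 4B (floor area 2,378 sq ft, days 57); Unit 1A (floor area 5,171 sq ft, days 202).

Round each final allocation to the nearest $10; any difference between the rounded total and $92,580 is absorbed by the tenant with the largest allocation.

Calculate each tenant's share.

Totals — floor area 21,941, days 1,228.
Composite weights (70% floor area + 30% days): Unit 2B 0.1426; Unit 3B 0.1330; Unit 2A 0.2312; Unit 5B 0.1891; Unit 4B 0.0898; Unit 1A 0.2143.
Raw shares: Unit 2B 13,202.04; Unit 3B 12,308.58; Unit 2A 21,403.25; Unit 5B 17,511.16; Unit 4B 8,312.96; Unit 1A 19,842.00.
After rounding ($10): Unit 2B $13,200; Unit 3B $12,310; Unit 2A $21,400; Unit 5B $17,510; Unit 4B $8,310; Unit 1A $19,840. Sum = $92,570.
Difference $92,580 − $92,570 = +$10 applied to largest allocation (Unit 2A): Unit 2A becomes $21,410.

Unit 2B: $13,200 · Unit 3B: $12,310 · Unit 2A: $21,410 · Unit 5B: $17,510 · Unit 4B: $8,310 · Unit 1A: $19,840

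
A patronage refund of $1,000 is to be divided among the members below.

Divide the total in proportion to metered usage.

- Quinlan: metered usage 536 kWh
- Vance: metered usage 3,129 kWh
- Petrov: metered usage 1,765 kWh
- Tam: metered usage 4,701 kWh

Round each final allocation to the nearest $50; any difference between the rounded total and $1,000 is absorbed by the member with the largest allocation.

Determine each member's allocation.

Metered usage total: 10,131.
Unrounded shares: Quinlan 536/10,131 × $1,000 = 52.91; Vance 3,129/10,131 × $1,000 = 308.85; Petrov 1,765/10,131 × $1,000 = 174.22; Tam 4,701/10,131 × $1,000 = 464.02.
At nearest $50: Quinlan $50; Vance $300; Petrov $150; Tam $450. Sum = $950.
Difference $1,000 − $950 = +$50 applied to largest allocation (Tam): Tam becomes $500.

Quinlan: $50 · Vance: $300 · Petrov: $150 · Tam: $500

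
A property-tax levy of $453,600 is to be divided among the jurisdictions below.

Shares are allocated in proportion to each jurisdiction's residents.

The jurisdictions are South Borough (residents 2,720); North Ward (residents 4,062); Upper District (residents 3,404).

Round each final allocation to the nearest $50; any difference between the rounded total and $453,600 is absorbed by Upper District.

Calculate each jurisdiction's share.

Residents total: 10,186.
Raw shares: South Borough 2,720/10,186 × $453,600 = 121,126.25; North Ward 4,062/10,186 × $453,600 = 180,887.81; Upper District 3,404/10,186 × $453,600 = 151,585.94.
After rounding ($50): South Borough $121,150; North Ward $180,900; Upper District $151,600. Sum = $453,650.
Difference $453,600 − $453,650 = −$50 applied to Upper District: Upper District becomes $151,550.

South Borough: $121,150 | North Ward: $180,900 | Upper District: $151,550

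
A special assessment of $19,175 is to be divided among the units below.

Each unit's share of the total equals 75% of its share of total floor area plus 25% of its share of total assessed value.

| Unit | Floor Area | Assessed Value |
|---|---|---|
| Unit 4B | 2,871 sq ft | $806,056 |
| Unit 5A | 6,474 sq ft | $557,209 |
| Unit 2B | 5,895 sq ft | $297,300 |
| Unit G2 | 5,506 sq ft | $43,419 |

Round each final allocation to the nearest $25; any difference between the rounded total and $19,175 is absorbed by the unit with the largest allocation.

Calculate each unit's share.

Floor area total 20,746; assessed value total 1,703,984.
Blended shares (75% floor area + 25% assessed value): Unit 4B 0.2221; Unit 5A 0.3158; Unit 2B 0.2567; Unit G2 0.2054.
Raw shares: Unit 4B 4,257.84; Unit 5A 6,055.39; Unit 2B 4,922.83; Unit G2 3,938.94.
At nearest $25: Unit 4B $4,250; Unit 5A $6,050; Unit 2B $4,925; Unit G2 $3,950. Sum = $19,175.
Rounded total matches; no reconciliation needed.

Unit 4B: $4,250 | Unit 5A: $6,050 | Unit 2B: $4,925 | Unit G2: $3,950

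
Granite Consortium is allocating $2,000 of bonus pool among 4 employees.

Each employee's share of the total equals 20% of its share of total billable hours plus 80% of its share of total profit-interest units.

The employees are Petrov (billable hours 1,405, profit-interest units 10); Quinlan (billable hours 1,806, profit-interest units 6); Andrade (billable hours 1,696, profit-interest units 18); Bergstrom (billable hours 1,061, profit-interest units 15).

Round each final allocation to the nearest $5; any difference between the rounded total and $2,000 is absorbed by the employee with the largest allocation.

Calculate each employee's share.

Billable hours total 5,968; profit-interest units total 49.
Composite weights (20% billable hours + 80% profit-interest units): Petrov 0.2103; Quinlan 0.1585; Andrade 0.3507; Bergstrom 0.2805.
Unrounded shares: Petrov 420.70; Quinlan 316.96; Andrade 701.43; Bergstrom 560.91.
After rounding ($5): Petrov $420; Quinlan $315; Andrade $700; Bergstrom $560. Sum = $1,995.
Difference $2,000 − $1,995 = +$5 applied to largest allocation (Andrade): Andrade becomes $705.

Petrov: $420 · Quinlan: $315 · Andrade: $705 · Bergstrom: $560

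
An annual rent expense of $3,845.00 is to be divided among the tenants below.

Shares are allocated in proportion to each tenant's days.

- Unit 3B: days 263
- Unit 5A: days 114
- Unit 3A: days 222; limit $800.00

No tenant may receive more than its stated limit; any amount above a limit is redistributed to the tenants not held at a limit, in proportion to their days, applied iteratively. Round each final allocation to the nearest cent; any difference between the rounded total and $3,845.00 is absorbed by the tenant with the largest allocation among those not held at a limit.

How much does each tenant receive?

Unit 3B: $2,124.23; Unit 5A: $920.77; Unit 3A: $800.00

Sum of days: 599.
Proportional shares (ignoring caps): Unit 3B 1,688.2053; Unit 5A 731.7696; Unit 3A 1,425.02504.
Capped: Unit 3A ($800.00); remaining pool $3,045.00 reallocated over remaining days 377.
Shares after redistribution: Unit 3B 2,124.2308 → $2,124.23; Unit 5A 920.7692 → $920.77.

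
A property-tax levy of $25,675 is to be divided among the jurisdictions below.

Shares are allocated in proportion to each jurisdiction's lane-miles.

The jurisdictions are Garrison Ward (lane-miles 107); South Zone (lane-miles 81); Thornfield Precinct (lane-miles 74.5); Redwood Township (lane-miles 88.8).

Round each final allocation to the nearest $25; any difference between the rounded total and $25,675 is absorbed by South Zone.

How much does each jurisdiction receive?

Sum of lane-miles: 351.3.
Raw shares: Garrison Ward 107/351.3 × $25,675 = 7,820.17; South Zone 81/351.3 × $25,675 = 5,919.94; Thornfield Precinct 74.5/351.3 × $25,675 = 5,444.88; Redwood Township 88.8/351.3 × $25,675 = 6,490.01.
After rounding ($25): Garrison Ward $7,825; South Zone $5,925; Thornfield Precinct $5,450; Redwood Township $6,500. Sum = $25,700.
Difference $25,675 − $25,700 = −$25 applied to South Zone: South Zone becomes $5,900.

Garrison Ward: $7,825 | South Zone: $5,900 | Thornfield Precinct: $5,450 | Redwood Township: $6,500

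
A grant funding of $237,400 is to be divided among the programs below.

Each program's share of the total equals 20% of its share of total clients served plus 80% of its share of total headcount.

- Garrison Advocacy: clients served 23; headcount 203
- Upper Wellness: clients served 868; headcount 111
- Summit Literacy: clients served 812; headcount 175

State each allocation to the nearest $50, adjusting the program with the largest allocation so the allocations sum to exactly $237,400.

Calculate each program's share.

Totals — clients served 1,703, headcount 489.
Combined weights (20% clients served + 80% headcount): Garrison Advocacy 0.3348; Upper Wellness 0.2835; Summit Literacy 0.3817.
Pro-rata amounts: Garrison Advocacy 79,483.29; Upper Wellness 67,310.70; Summit Literacy 90,606.01.
After rounding ($50): Garrison Advocacy $79,500; Upper Wellness $67,300; Summit Literacy $90,600. Sum = $237,400.
Sum already equals the total — no adjustment.

Garrison Advocacy: $79,500 | Upper Wellness: $67,300 | Summit Literacy: $90,600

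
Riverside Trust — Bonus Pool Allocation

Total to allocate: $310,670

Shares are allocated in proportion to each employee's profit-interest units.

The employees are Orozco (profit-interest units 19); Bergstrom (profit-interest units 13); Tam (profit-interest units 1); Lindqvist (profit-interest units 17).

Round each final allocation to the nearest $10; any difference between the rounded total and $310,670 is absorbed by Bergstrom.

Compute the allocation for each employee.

Sum of profit-interest units: 50.
Proportional shares: Orozco 19/50 × $310,670 = 118,054.60; Bergstrom 13/50 × $310,670 = 80,774.20; Tam 1/50 × $310,670 = 6,213.40; Lindqvist 17/50 × $310,670 = 105,627.80.
At nearest $10: Orozco $118,050; Bergstrom $80,770; Tam $6,210; Lindqvist $105,630. Sum = $310,660.
Difference $310,670 − $310,660 = +$10 applied to Bergstrom: Bergstrom becomes $80,780.

Orozco: $118,050; Bergstrom: $80,780; Tam: $6,210; Lindqvist: $105,630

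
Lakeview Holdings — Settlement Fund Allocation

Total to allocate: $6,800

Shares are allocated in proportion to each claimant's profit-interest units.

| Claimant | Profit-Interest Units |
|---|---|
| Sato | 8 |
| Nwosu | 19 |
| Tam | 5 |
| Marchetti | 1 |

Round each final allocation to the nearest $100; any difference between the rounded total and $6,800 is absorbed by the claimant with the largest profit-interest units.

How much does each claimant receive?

Combined profit-interest units = 8 + 19 + 5 + 1 = 33.
Raw shares: Sato 1,648.48; Nwosu 3,915.15; Tam 1,030.30; Marchetti 206.06.
Rounded to nearest $100: Sato $1,600; Nwosu $3,900; Tam $1,000; Marchetti $200. Sum = $6,700.
Difference $6,800 − $6,700 = +$100 applied to largest profit-interest units (Nwosu): Nwosu becomes $4,000.

Sato: $1,600 | Nwosu: $4,000 | Tam: $1,000 | Marchetti: $200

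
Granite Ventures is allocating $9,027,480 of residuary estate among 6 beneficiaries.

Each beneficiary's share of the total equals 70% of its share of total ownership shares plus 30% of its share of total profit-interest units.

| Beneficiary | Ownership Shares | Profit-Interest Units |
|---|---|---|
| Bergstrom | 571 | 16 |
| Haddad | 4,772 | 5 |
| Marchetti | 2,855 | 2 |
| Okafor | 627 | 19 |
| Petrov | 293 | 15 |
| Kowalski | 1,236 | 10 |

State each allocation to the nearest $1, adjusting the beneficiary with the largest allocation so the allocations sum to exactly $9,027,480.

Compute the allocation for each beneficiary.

Ownership shares total 10,354; profit-interest units total 67.
Composite weights (70% ownership shares + 30% profit-interest units): Bergstrom 0.1102; Haddad 0.3450; Marchetti 0.2020; Okafor 0.1275; Petrov 0.0870; Kowalski 0.1283.
Pro-rata amounts: Bergstrom 995,236.60; Haddad 3,114,546.84; Marchetti 1,823,301.94; Okafor 1,150,679.09; Petrov 785,146.55; Kowalski 1,158,568.98.
Rounded to nearest $1: Bergstrom $995,237; Haddad $3,114,547; Marchetti $1,823,302; Okafor $1,150,679; Petrov $785,147; Kowalski $1,158,569. Sum = $9,027,481.
Difference $9,027,480 − $9,027,481 = −$1 applied to largest allocation (Haddad): Haddad becomes $3,114,546.

Bergstrom: $995,237; Haddad: $3,114,546; Marchetti: $1,823,302; Okafor: $1,150,679; Petrov: $785,147; Kowalski: $1,158,569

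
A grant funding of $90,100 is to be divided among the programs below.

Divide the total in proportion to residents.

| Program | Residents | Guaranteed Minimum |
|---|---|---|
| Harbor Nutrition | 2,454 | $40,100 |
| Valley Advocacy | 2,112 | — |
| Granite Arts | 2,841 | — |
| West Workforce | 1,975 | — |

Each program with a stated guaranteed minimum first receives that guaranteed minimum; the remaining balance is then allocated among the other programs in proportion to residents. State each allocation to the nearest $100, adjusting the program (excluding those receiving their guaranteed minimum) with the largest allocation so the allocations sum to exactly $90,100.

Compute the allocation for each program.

Guaranteed amounts: Harbor Nutrition $40,100. Residual $50,000.
Residual split over remaining residents 6,928: Valley Advocacy 15,242.49 → $15,200; Granite Arts 20,503.75 → $20,500; West Workforce 14,253.75 → $14,300.

Harbor Nutrition: $40,100; Valley Advocacy: $15,200; Granite Arts: $20,500; West Workforce: $14,300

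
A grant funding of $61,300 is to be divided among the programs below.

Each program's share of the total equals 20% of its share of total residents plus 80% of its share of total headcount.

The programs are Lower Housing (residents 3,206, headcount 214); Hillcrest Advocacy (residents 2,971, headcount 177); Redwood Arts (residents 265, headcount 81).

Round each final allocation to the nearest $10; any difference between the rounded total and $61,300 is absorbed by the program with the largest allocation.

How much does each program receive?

Totals — residents 6,442, headcount 472.
Blended shares (20% residents + 80% headcount): Lower Housing 0.4622; Hillcrest Advocacy 0.3922; Redwood Arts 0.1455.
Raw shares: Lower Housing 28,335.69; Hillcrest Advocacy 24,044.22; Redwood Arts 8,920.09.
At nearest $10: Lower Housing $28,340; Hillcrest Advocacy $24,040; Redwood Arts $8,920. Sum = $61,300.
No rounding difference to absorb.

Lower Housing: $28,340 | Hillcrest Advocacy: $24,040 | Redwood Arts: $8,920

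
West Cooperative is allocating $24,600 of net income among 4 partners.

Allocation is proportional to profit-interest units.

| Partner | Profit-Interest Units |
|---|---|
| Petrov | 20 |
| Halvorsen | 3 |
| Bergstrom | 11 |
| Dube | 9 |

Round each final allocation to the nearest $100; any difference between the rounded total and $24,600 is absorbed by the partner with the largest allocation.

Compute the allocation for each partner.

Sum of profit-interest units: 43.
Proportional shares: Petrov 20/43 × $24,600 = 11,441.86; Halvorsen 3/43 × $24,600 = 1,716.28; Bergstrom 11/43 × $24,600 = 6,293.02; Dube 9/43 × $24,600 = 5,148.84.
At nearest $100: Petrov $11,400; Halvorsen $1,700; Bergstrom $6,300; Dube $5,100. Sum = $24,500.
Difference $24,600 − $24,500 = +$100 applied to largest allocation (Petrov): Petrov becomes $11,500.

Petrov: $11,500 | Halvorsen: $1,700 | Bergstrom: $6,300 | Dube: $5,100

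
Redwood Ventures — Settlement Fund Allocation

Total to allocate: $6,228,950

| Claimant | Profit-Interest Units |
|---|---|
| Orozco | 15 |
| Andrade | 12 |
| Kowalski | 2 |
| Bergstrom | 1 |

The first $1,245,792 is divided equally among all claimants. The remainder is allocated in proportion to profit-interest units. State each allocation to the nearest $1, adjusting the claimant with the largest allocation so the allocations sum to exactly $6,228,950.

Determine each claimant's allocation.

Orozco: $2,803,027 | Andrade: $2,304,711 | Kowalski: $643,659 | Bergstrom: $477,553

Equal tier: $1,245,792 ÷ 4 = $311,448 apiece.
Remainder $4,983,158 by profit-interest units (total 30): Orozco 2,491,579.00 → $2,491,579; Andrade 1,993,263.20 → $1,993,263; Kowalski 332,210.53 → $332,211; Bergstrom 166,105.27 → $166,105.
Totals: Orozco $311,448 + $2,491,579 = $2,803,027; Andrade $311,448 + $1,993,263 = $2,304,711; Kowalski $311,448 + $332,211 = $643,659; Bergstrom $311,448 + $166,105 = $477,553.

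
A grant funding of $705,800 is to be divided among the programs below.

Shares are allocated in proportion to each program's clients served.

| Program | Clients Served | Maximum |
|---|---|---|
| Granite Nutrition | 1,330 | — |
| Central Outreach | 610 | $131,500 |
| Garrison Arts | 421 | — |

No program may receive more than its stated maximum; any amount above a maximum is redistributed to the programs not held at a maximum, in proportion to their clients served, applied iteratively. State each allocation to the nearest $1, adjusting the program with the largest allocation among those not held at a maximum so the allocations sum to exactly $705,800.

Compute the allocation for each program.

Granite Nutrition: $436,219 · Central Outreach: $131,500 · Garrison Arts: $138,081

Sum of clients served: 2,361.
Pro-rata shares before constraints: Granite Nutrition 397,591.70; Central Outreach 182,354.09; Garrison Arts 125,854.21.
Capped: Central Outreach ($131,500); remaining pool $574,300 reallocated over remaining clients served 1,751.
Redistributed shares: Granite Nutrition 436,218.73 → $436,219; Garrison Arts 138,081.27 → $138,081.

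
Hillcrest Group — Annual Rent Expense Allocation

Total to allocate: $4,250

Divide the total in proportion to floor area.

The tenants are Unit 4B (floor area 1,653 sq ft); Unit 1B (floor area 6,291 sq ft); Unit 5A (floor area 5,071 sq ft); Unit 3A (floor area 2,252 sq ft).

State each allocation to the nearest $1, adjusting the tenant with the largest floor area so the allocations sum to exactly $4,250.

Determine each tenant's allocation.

Unit 4B: $460; Unit 1B: $1,751; Unit 5A: $1,412; Unit 3A: $627

Combined floor area = 1,653 + 6,291 + 5,071 + 2,252 = 15,267.
Unrounded shares: Unit 4B 460.16; Unit 1B 1,751.28; Unit 5A 1,411.66; Unit 3A 626.91.
At nearest $1: Unit 4B $460; Unit 1B $1,751; Unit 5A $1,412; Unit 3A $627. Sum = $4,250.
No rounding difference to absorb.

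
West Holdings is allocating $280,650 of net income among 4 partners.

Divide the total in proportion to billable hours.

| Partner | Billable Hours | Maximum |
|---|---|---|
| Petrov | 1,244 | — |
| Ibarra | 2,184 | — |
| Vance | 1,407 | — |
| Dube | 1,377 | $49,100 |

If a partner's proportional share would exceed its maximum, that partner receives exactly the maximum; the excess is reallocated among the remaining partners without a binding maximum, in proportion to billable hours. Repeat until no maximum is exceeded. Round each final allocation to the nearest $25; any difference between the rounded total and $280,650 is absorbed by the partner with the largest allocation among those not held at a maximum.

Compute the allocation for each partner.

Petrov: $59,575; Ibarra: $104,600; Vance: $67,375; Dube: $49,100

Sum of billable hours: 6,212.
Unconstrained shares: Petrov 56,202.29; Ibarra 98,670.25; Vance 63,566.41; Dube 62,211.05.
Cap binds for Dube ($49,100); residual $231,550 reallocated over remaining billable hours 4,835.
Shares after redistribution: Petrov 59,575.64 → $59,575; Ibarra 104,592.60 → $104,600; Vance 67,381.77 → $67,375.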